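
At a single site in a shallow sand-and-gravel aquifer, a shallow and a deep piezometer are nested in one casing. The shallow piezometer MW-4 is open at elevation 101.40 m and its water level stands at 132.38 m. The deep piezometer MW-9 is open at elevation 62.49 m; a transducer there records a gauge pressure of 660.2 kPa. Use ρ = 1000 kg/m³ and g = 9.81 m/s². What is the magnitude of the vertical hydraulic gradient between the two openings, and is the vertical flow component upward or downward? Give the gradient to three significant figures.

|i_v| ≈ 0.0666; vertical flow is downward

Total head at MW-4: h = 132.38 m (water level in the standpipe).
Pressure head at MW-9: ψ = P/(ρg) = 660.2×1000 / (1000 × 9.81) = 67.30 m.
Total head at MW-9: h = z + ψ = 62.49 + 67.30 = 129.79 m.
Δh = h(MW-4) − h(MW-9) = 132.38 − 129.79 = 2.59 m.
Vertical separation Δz = 101.40 − 62.49 = 38.91 m.
|i_v| = |Δh| / Δz = 2.59 / 38.91 = 0.0666.
Head is higher in the shallow piezometer, so vertical flow is downward (recharge condition).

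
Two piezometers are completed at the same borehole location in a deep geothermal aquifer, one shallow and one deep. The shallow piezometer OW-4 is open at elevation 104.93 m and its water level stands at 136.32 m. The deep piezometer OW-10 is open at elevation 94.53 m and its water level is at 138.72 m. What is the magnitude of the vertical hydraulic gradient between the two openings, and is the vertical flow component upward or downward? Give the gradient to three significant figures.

Total head at OW-4: h = 136.32 m (water level in the standpipe).
Total head at OW-10: h = 138.72 m.
Δh = h(OW-4) − h(OW-10) = 136.32 − 138.72 = -2.40 m.
Vertical separation Δz = 104.93 − 94.53 = 10.40 m.
|i_v| = |Δh| / Δz = 2.40 / 10.40 = 0.231.
Head is higher in the deep piezometer, so vertical flow is upward (discharge condition).

|i_v| ≈ 0.231; vertical flow is upward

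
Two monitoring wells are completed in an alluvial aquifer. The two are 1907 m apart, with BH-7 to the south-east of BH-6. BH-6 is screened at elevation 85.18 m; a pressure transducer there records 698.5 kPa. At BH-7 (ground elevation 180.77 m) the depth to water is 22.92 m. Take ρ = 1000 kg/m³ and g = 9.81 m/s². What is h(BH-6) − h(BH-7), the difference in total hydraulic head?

Δh ≈ -1.47 m

Pressure head at BH-6: ψ = P/(ρg) = 698.5×1000 / (1000 × 9.81) = 71.20 m.
Total head at BH-6: h = z + ψ = 85.18 + 71.20 = 156.38 m.
Total head at BH-7: h = 180.77 − 22.92 = 157.85 m.
Head difference: h(BH-6) − h(BH-7) = 156.38 − 157.85 = -1.47 m.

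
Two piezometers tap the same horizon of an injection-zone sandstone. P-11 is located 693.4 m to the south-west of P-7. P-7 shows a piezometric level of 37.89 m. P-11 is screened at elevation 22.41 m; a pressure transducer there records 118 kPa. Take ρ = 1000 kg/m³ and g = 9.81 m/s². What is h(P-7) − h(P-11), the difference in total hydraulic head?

Δh ≈ 3.45 m

Total head at P-7: h = 37.89 m (water level in the piezometer is the total head).
Pressure head at P-11: ψ = P/(ρg) = 118×1000 / (1000 × 9.81) = 12.03 m.
Total head at P-11: h = z + ψ = 22.41 + 12.03 = 34.44 m.
Head difference: h(P-7) − h(P-11) = 37.89 − 34.44 = 3.45 m.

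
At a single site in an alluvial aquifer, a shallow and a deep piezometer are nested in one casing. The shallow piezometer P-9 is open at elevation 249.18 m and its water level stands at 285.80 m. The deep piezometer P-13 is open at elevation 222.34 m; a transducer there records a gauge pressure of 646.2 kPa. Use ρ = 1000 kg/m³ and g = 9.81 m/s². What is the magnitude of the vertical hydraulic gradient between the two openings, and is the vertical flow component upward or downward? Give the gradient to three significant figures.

Total head at P-9: h = 285.80 m (water level in the standpipe).
Pressure head at P-13: ψ = P/(ρg) = 646.2×1000 / (1000 × 9.81) = 65.87 m.
Total head at P-13: h = z + ψ = 222.34 + 65.87 = 288.21 m.
Δh = h(P-9) − h(P-13) = 285.80 − 288.21 = -2.41 m.
Vertical separation Δz = 249.18 − 222.34 = 26.84 m.
|i_v| = |Δh| / Δz = 2.41 / 26.84 = 0.0898.
Head is higher in the deep piezometer, so vertical flow is upward (discharge condition).

|i_v| ≈ 0.0898; vertical flow is upward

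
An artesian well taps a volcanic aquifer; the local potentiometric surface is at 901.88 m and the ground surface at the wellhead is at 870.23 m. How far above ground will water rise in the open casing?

≈ 31.65 m above ground

Water rises to the potentiometric surface, so the rise above ground = 901.88 − 870.23 = 31.65 m.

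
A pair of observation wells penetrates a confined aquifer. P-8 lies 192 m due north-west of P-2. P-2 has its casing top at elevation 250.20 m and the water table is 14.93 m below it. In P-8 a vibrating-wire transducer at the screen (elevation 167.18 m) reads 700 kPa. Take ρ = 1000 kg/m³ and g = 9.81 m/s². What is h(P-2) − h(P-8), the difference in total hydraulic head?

Total head at P-2: h = 250.20 − 14.93 = 235.27 m.
Pressure head at P-8: ψ = P/(ρg) = 700×1000 / (1000 × 9.81) = 71.36 m.
Total head at P-8: h = z + ψ = 167.18 + 71.36 = 238.54 m.
Head difference: h(P-2) − h(P-8) = 235.27 − 238.54 = -3.27 m.

Δh ≈ -3.27 m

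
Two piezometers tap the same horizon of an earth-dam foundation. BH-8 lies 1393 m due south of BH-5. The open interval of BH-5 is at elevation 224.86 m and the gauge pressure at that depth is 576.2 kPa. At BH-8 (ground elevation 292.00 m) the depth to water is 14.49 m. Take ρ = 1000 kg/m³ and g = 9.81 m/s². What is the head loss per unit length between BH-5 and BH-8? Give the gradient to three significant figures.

Pressure head at BH-5: ψ = P/(ρg) = 576.2×1000 / (1000 × 9.81) = 58.74 m.
Total head at BH-5: h = z + ψ = 224.86 + 58.74 = 283.60 m.
Total head at BH-8: h = 292.00 − 14.49 = 277.51 m.
Head difference: h(BH-5) − h(BH-8) = 283.60 − 277.51 = 6.09 m.
Hydraulic gradient: i = |Δh| / L = 6.09 / 1393 = 0.00437.

i ≈ 0.00437 m/m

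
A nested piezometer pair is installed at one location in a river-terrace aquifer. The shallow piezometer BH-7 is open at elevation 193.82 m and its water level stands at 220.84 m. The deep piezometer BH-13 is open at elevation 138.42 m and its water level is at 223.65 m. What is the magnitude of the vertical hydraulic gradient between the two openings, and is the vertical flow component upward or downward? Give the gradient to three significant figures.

Total head at BH-7: h = 220.84 m (water level in the standpipe).
Total head at BH-13: h = 223.65 m.
Δh = h(BH-7) − h(BH-13) = 220.84 − 223.65 = -2.81 m.
Vertical separation Δz = 193.82 − 138.42 = 55.40 m.
|i_v| = |Δh| / Δz = 2.81 / 55.40 = 0.0507.
Head is higher in the deep piezometer, so vertical flow is upward (discharge condition).

|i_v| ≈ 0.0507; vertical flow is upward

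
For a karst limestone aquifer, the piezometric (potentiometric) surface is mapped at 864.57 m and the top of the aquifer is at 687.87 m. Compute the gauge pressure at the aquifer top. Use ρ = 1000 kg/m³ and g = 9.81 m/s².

P ≈ 1730 kPa

Pressure head at the aquifer top: ψ = h − z = 864.57 − 687.87 = 176.70 m.
P = ρgψ = 1000 × 9.81 × 176.70 = 1733427 Pa ≈ 1730 kPa.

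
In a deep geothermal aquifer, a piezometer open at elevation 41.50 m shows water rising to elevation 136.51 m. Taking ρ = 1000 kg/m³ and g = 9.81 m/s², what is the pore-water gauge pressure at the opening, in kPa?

P ≈ 932 kPa

Pressure head ψ = h − z = 136.51 − 41.50 = 95.01 m.
P = ρgψ = 1000 × 9.81 × 95.01 = 932048 Pa ≈ 932 kPa.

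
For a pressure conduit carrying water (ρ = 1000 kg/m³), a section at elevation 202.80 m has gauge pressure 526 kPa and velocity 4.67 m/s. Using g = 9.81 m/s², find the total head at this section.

Pressure head ψ = P/(ρg) = 526×1000 / (1000 × 9.81) = 53.62 m.
Velocity head = v²/(2g) = 4.67² / (2 × 9.81) = 1.112 m.
h = z + ψ + v²/(2g) = 202.80 + 53.62 + 1.112 = 257.53 m.

h ≈ 257.53 m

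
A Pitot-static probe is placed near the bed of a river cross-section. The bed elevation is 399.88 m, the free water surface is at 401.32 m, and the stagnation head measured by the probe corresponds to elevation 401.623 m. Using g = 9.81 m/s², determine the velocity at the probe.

v ≈ 2.44 m/s

Near the bed, under hydrostatic conditions, the piezometric head (z + ψ) equals the free-surface elevation, 401.32 m.
Velocity head = total − piezometric = 401.623 − 401.32 = 0.303 m.
v = √(2g·h_v) = √(2 × 9.81 × 0.303) = 2.44 m/s.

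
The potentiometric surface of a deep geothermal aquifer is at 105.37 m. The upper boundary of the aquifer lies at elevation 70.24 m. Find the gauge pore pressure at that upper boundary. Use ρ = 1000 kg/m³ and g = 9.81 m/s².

P ≈ 345 kPa

Pressure head at the aquifer top: ψ = h − z = 105.37 − 70.24 = 35.13 m.
P = ρgψ = 1000 × 9.81 × 35.13 = 344625 Pa ≈ 345 kPa.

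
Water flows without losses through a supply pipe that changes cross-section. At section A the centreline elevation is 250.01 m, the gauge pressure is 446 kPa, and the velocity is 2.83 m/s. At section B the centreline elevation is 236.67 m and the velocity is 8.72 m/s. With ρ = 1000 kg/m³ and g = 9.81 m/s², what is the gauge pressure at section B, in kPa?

Pressure head at A: ψ₁ = P₁/(ρg) = 446×1000 / (1000 × 9.81) = 45.46 m.
Velocity heads: v₁²/2g = 2.83²/19.62 = 0.408 m; v₂²/2g = 8.72²/19.62 = 3.876 m.
Total head H = z₁ + ψ₁ + v₁²/2g = 250.01 + 45.46 + 0.408 = 295.88 m.
ψ₂ = H − z₂ − v₂²/2g = 295.88 − 236.67 − 3.876 = 55.33 m.
P₂ = ρgψ₂ = 1000 × 9.81 × 55.33 ≈ 543 kPa.

P₂ ≈ 543 kPa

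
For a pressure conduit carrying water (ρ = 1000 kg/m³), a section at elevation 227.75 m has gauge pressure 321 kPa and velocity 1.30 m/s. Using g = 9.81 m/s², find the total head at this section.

Pressure head ψ = P/(ρg) = 321×1000 / (1000 × 9.81) = 32.72 m.
Velocity head = v²/(2g) = 1.30² / (2 × 9.81) = 0.086 m.
h = z + ψ + v²/(2g) = 227.75 + 32.72 + 0.086 = 260.56 m.

h ≈ 260.56 m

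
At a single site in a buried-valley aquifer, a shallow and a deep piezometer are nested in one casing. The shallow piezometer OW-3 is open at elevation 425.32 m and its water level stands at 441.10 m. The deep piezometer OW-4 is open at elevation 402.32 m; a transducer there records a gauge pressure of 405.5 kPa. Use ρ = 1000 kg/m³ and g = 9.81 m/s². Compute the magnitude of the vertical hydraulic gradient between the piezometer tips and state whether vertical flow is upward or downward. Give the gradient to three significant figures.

|i_v| ≈ 0.111; vertical flow is upward

Total head at OW-3: h = 441.10 m (water level in the standpipe).
Pressure head at OW-4: ψ = P/(ρg) = 405.5×1000 / (1000 × 9.81) = 41.34 m.
Total head at OW-4: h = z + ψ = 402.32 + 41.34 = 443.66 m.
Δh = h(OW-3) − h(OW-4) = 441.10 − 443.66 = -2.56 m.
Vertical separation Δz = 425.32 − 402.32 = 23.00 m.
|i_v| = |Δh| / Δz = 2.56 / 23.00 = 0.111.
Head is higher in the deep piezometer, so vertical flow is upward (discharge condition).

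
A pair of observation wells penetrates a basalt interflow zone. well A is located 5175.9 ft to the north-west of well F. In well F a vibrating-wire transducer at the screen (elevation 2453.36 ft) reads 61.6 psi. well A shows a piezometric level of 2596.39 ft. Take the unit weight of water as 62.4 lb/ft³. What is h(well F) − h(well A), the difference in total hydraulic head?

Pressure head at well F: ψ = 144·P/γ = 144 × 61.6 / 62.4 = 142.15 ft.
Total head at well F: h = z + ψ = 2453.36 + 142.15 = 2595.51 ft.
Total head at well A: h = 2596.39 ft (water level in the piezometer is the total head).
Head difference: h(well F) − h(well A) = 2595.51 − 2596.39 = -0.88 ft.

Δh ≈ -0.88 ft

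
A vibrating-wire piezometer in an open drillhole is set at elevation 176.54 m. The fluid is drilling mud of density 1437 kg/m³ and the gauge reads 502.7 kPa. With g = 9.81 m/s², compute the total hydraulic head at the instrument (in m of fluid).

ψ = P/(ρg) = 502.7×1000 / (1437 × 9.81) = 35.66 m.
h = z + ψ = 176.54 + 35.66 = 212.20 m.

h ≈ 212.20 m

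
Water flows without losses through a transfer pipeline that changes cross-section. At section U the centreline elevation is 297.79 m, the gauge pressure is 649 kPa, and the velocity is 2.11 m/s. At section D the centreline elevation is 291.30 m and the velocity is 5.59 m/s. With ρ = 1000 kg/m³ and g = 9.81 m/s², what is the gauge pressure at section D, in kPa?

Pressure head at U: ψ₁ = P₁/(ρg) = 649×1000 / (1000 × 9.81) = 66.16 m.
Velocity heads: v₁²/2g = 2.11²/19.62 = 0.227 m; v₂²/2g = 5.59²/19.62 = 1.593 m.
Total head H = z₁ + ψ₁ + v₁²/2g = 297.79 + 66.16 + 0.227 = 364.18 m.
ψ₂ = H − z₂ − v₂²/2g = 364.18 − 291.30 − 1.593 = 71.29 m.
P₂ = ρgψ₂ = 1000 × 9.81 × 71.29 ≈ 699 kPa.

P₂ ≈ 699 kPa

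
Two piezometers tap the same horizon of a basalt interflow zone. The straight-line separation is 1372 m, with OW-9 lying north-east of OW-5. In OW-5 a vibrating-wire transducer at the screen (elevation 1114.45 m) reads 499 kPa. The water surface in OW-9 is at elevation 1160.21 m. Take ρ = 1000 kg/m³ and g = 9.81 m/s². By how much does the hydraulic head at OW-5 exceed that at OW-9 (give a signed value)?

Δh ≈ 5.11 m

Pressure head at OW-5: ψ = P/(ρg) = 499×1000 / (1000 × 9.81) = 50.87 m.
Total head at OW-5: h = z + ψ = 1114.45 + 50.87 = 1165.32 m.
Total head at OW-9: h = 1160.21 m (water level in the piezometer is the total head).
Head difference: h(OW-5) − h(OW-9) = 1165.32 − 1160.21 = 5.11 m.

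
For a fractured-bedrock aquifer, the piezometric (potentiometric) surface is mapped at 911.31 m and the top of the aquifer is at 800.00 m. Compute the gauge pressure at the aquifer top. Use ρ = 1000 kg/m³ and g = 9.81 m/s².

P ≈ 1090 kPa

Pressure head at the aquifer top: ψ = h − z = 911.31 − 800.00 = 111.31 m.
P = ρgψ = 1000 × 9.81 × 111.31 = 1091951 Pa ≈ 1090 kPa.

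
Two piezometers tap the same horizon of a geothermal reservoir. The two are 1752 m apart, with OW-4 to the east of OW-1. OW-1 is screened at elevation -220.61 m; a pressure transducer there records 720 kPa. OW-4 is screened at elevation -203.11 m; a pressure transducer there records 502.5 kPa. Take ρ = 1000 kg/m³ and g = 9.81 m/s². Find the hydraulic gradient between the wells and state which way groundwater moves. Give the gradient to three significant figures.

i ≈ 0.00267; groundwater flows toward the east

Pressure head at OW-1: ψ = P/(ρg) = 720×1000 / (1000 × 9.81) = 73.39 m.
Total head at OW-1: h = z + ψ = -220.61 + 73.39 = -147.22 m.
Pressure head at OW-4: ψ = P/(ρg) = 502.5×1000 / (1000 × 9.81) = 51.22 m.
Total head at OW-4: h = z + ψ = -203.11 + 51.22 = -151.89 m.
Head difference: h(OW-1) − h(OW-4) = -147.22 − (-151.89) = 4.67 m.
Hydraulic gradient: i = |Δh| / L = 4.67 / 1752 = 0.00267.
Flow is from higher to lower head: from OW-1 toward OW-4, i.e. toward the east.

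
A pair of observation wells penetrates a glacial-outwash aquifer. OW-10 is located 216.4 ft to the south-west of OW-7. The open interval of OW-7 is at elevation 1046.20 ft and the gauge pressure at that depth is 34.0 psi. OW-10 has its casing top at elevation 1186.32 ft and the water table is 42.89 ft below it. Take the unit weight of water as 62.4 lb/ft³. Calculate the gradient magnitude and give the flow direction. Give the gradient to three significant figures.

Pressure head at OW-7: ψ = 144·P/γ = 144 × 34.0 / 62.4 = 78.46 ft.
Total head at OW-7: h = z + ψ = 1046.20 + 78.46 = 1124.66 ft.
Total head at OW-10: h = 1186.32 − 42.89 = 1143.43 ft.
Head difference: h(OW-7) − h(OW-10) = 1124.66 − 1143.43 = -18.77 ft.
Hydraulic gradient: i = |Δh| / L = 18.77 / 216.4 = 0.0867.
Flow is from higher to lower head: from OW-10 toward OW-7, i.e. toward the north-east.

i ≈ 0.0867; groundwater flows toward the north-east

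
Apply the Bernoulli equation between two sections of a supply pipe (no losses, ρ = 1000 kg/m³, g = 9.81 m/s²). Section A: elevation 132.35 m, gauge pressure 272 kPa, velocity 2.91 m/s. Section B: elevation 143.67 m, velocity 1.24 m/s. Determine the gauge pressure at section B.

Pressure head at A: ψ₁ = P₁/(ρg) = 272×1000 / (1000 × 9.81) = 27.73 m.
Velocity heads: v₁²/2g = 2.91²/19.62 = 0.432 m; v₂²/2g = 1.24²/19.62 = 0.078 m.
Total head H = z₁ + ψ₁ + v₁²/2g = 132.35 + 27.73 + 0.432 = 160.51 m.
ψ₂ = H − z₂ − v₂²/2g = 160.51 − 143.67 − 0.078 = 16.76 m.
P₂ = ρgψ₂ = 1000 × 9.81 × 16.76 ≈ 164 kPa.

P₂ ≈ 164 kPa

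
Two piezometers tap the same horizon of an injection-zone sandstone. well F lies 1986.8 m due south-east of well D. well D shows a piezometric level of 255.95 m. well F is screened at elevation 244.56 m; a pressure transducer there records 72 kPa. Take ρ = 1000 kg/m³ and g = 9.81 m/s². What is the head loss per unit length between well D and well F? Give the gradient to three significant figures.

i ≈ 0.00204 m/m

Total head at well D: h = 255.95 m (water level in the piezometer is the total head).
Pressure head at well F: ψ = P/(ρg) = 72×1000 / (1000 × 9.81) = 7.34 m.
Total head at well F: h = z + ψ = 244.56 + 7.34 = 251.90 m.
Head difference: h(well D) − h(well F) = 255.95 − 251.90 = 4.05 m.
Hydraulic gradient: i = |Δh| / L = 4.05 / 1986.8 = 0.00204.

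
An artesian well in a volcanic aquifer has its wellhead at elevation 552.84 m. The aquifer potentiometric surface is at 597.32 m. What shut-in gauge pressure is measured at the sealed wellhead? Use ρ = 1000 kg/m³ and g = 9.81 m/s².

P ≈ 436 kPa

Head above the cap: Δh = 597.32 − 552.84 = 44.48 m.
P = ρgΔh = 1000 × 9.81 × 44.48 = 436349 Pa ≈ 436 kPa.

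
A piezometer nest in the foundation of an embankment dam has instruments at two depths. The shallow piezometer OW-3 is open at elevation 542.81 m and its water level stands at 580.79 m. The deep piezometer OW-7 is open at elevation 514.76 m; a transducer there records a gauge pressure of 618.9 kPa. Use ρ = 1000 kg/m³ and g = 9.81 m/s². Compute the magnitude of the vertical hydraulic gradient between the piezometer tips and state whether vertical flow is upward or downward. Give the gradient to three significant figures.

|i_v| ≈ 0.105; vertical flow is downward

Total head at OW-3: h = 580.79 m (water level in the standpipe).
Pressure head at OW-7: ψ = P/(ρg) = 618.9×1000 / (1000 × 9.81) = 63.09 m.
Total head at OW-7: h = z + ψ = 514.76 + 63.09 = 577.85 m.
Δh = h(OW-3) − h(OW-7) = 580.79 − 577.85 = 2.94 m.
Vertical separation Δz = 542.81 − 514.76 = 28.05 m.
|i_v| = |Δh| / Δz = 2.94 / 28.05 = 0.105.
Head is higher in the shallow piezometer, so vertical flow is downward (recharge condition).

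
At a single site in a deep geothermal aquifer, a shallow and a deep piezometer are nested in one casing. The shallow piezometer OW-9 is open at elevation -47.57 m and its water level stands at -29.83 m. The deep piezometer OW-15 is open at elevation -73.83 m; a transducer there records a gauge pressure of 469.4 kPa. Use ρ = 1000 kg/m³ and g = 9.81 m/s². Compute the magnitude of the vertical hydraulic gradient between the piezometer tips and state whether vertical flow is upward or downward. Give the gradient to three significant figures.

|i_v| ≈ 0.147; vertical flow is upward

Total head at OW-9: h = -29.83 m (water level in the standpipe).
Pressure head at OW-15: ψ = P/(ρg) = 469.4×1000 / (1000 × 9.81) = 47.85 m.
Total head at OW-15: h = z + ψ = -73.83 + 47.85 = -25.98 m.
Δh = h(OW-9) − h(OW-15) = -29.83 − (-25.98) = -3.85 m.
Vertical separation Δz = -47.57 − (-73.83) = 26.26 m.
|i_v| = |Δh| / Δz = 3.85 / 26.26 = 0.147.
Head is higher in the deep piezometer, so vertical flow is upward (discharge condition).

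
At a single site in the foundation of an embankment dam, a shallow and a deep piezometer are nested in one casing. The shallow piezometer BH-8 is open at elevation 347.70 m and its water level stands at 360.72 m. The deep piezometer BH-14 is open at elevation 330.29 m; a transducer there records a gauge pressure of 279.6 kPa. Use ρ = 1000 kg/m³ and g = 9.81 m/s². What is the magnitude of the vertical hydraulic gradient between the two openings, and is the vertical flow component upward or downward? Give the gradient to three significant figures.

|i_v| ≈ 0.111; vertical flow is downward

Total head at BH-8: h = 360.72 m (water level in the standpipe).
Pressure head at BH-14: ψ = P/(ρg) = 279.6×1000 / (1000 × 9.81) = 28.50 m.
Total head at BH-14: h = z + ψ = 330.29 + 28.50 = 358.79 m.
Δh = h(BH-8) − h(BH-14) = 360.72 − 358.79 = 1.93 m.
Vertical separation Δz = 347.70 − 330.29 = 17.41 m.
|i_v| = |Δh| / Δz = 1.93 / 17.41 = 0.111.
Head is higher in the shallow piezometer, so vertical flow is downward (recharge condition).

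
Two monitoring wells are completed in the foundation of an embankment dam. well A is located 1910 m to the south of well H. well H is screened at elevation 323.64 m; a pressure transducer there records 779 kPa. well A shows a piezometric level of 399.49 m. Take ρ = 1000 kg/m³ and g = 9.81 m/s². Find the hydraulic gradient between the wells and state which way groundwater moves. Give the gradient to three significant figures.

Pressure head at well H: ψ = P/(ρg) = 779×1000 / (1000 × 9.81) = 79.41 m.
Total head at well H: h = z + ψ = 323.64 + 79.41 = 403.05 m.
Total head at well A: h = 399.49 m (water level in the piezometer is the total head).
Head difference: h(well H) − h(well A) = 403.05 − 399.49 = 3.56 m.
Hydraulic gradient: i = |Δh| / L = 3.56 / 1910 = 0.00186.
Flow is from higher to lower head: from well H toward well A, i.e. toward the south.

i ≈ 0.00186; groundwater flows toward the south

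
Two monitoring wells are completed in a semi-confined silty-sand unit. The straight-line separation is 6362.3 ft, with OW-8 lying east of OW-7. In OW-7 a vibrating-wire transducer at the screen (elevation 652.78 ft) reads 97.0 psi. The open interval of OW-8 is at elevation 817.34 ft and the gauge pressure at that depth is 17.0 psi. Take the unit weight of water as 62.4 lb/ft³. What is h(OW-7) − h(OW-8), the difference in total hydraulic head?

Δh ≈ 20.06 ft

Pressure head at OW-7: ψ = 144·P/γ = 144 × 97.0 / 62.4 = 223.85 ft.
Total head at OW-7: h = z + ψ = 652.78 + 223.85 = 876.63 ft.
Pressure head at OW-8: ψ = 144·P/γ = 144 × 17.0 / 62.4 = 39.23 ft.
Total head at OW-8: h = z + ψ = 817.34 + 39.23 = 856.57 ft.
Head difference: h(OW-7) − h(OW-8) = 876.63 − 856.57 = 20.06 ft.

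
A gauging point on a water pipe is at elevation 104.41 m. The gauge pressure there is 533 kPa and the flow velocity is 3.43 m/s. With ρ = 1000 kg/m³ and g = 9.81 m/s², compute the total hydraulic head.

h ≈ 159.34 m

Pressure head ψ = P/(ρg) = 533×1000 / (1000 × 9.81) = 54.33 m.
Velocity head = v²/(2g) = 3.43² / (2 × 9.81) = 0.600 m.
h = z + ψ + v²/(2g) = 104.41 + 54.33 + 0.600 = 159.34 m.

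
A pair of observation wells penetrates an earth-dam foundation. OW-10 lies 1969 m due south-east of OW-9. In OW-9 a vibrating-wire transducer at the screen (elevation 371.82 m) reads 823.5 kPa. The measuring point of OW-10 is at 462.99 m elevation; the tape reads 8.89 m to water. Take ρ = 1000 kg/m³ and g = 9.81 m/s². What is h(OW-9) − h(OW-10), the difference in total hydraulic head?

Δh ≈ 1.66 m

Pressure head at OW-9: ψ = P/(ρg) = 823.5×1000 / (1000 × 9.81) = 83.94 m.
Total head at OW-9: h = z + ψ = 371.82 + 83.94 = 455.76 m.
Total head at OW-10: h = 462.99 − 8.89 = 454.10 m.
Head difference: h(OW-9) − h(OW-10) = 455.76 − 454.10 = 1.66 m.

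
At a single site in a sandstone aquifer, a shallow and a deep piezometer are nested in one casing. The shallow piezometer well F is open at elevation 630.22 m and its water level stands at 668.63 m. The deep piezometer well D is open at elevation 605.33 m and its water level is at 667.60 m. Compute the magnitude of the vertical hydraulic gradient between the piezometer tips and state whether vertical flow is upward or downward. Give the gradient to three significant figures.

|i_v| ≈ 0.0414; vertical flow is downward

Total head at well F: h = 668.63 m (water level in the standpipe).
Total head at well D: h = 667.60 m.
Δh = h(well F) − h(well D) = 668.63 − 667.60 = 1.03 m.
Vertical separation Δz = 630.22 − 605.33 = 24.89 m.
|i_v| = |Δh| / Δz = 1.03 / 24.89 = 0.0414.
Head is higher in the shallow piezometer, so vertical flow is downward (recharge condition).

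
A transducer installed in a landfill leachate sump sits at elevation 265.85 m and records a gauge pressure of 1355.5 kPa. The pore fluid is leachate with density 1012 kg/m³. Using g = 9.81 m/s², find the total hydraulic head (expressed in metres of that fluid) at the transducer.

h ≈ 402.39 m

ψ = P/(ρg) = 1355.5×1000 / (1012 × 9.81) = 136.54 m.
h = z + ψ = 265.85 + 136.54 = 402.39 m.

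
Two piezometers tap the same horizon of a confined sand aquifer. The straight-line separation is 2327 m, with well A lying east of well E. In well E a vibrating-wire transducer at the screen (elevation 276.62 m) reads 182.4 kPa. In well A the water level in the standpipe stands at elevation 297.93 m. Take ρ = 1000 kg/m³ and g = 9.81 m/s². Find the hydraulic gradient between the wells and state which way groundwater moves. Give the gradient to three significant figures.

Pressure head at well E: ψ = P/(ρg) = 182.4×1000 / (1000 × 9.81) = 18.59 m.
Total head at well E: h = z + ψ = 276.62 + 18.59 = 295.21 m.
Total head at well A: h = 297.93 m (water level in the piezometer is the total head).
Head difference: h(well E) − h(well A) = 295.21 − 297.93 = -2.72 m.
Hydraulic gradient: i = |Δh| / L = 2.72 / 2327 = 0.00117.
Flow is from higher to lower head: from well A toward well E, i.e. toward the west.

i ≈ 0.00117; groundwater flows toward the west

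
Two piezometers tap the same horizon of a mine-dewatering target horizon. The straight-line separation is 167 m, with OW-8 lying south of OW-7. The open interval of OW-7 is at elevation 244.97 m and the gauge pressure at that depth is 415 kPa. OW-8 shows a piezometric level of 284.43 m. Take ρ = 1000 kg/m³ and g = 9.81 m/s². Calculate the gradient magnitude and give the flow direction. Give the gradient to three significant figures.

i ≈ 0.0170; groundwater flows toward the south

Pressure head at OW-7: ψ = P/(ρg) = 415×1000 / (1000 × 9.81) = 42.30 m.
Total head at OW-7: h = z + ψ = 244.97 + 42.30 = 287.27 m.
Total head at OW-8: h = 284.43 m (water level in the piezometer is the total head).
Head difference: h(OW-7) − h(OW-8) = 287.27 − 284.43 = 2.84 m.
Hydraulic gradient: i = |Δh| / L = 2.84 / 167 = 0.0170.
Flow is from higher to lower head: from OW-7 toward OW-8, i.e. toward the south.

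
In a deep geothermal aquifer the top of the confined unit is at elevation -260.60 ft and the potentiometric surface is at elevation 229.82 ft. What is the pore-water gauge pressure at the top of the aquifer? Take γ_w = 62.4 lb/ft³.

Pressure head at the aquifer top: ψ = h − z = 229.82 − (-260.60) = 490.42 ft.
P = γψ/144 = 62.4 × 490.42 / 144 = 213 psi.

P ≈ 213 psi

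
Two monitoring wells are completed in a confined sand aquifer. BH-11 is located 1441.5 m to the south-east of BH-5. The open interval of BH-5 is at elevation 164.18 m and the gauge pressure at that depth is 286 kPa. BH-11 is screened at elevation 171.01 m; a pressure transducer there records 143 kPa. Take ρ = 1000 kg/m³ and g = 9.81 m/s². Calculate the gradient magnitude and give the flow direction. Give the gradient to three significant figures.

Pressure head at BH-5: ψ = P/(ρg) = 286×1000 / (1000 × 9.81) = 29.15 m.
Total head at BH-5: h = z + ψ = 164.18 + 29.15 = 193.33 m.
Pressure head at BH-11: ψ = P/(ρg) = 143×1000 / (1000 × 9.81) = 14.58 m.
Total head at BH-11: h = z + ψ = 171.01 + 14.58 = 185.59 m.
Head difference: h(BH-5) − h(BH-11) = 193.33 − 185.59 = 7.74 m.
Hydraulic gradient: i = |Δh| / L = 7.74 / 1441.5 = 0.00537.
Flow is from higher to lower head: from BH-5 toward BH-11, i.e. toward the south-east.

i ≈ 0.00537; groundwater flows toward the south-east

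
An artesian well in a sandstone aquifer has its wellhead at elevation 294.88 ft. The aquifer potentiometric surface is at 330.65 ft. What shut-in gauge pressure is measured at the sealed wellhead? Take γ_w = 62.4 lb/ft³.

Head above the cap: Δh = 330.65 − 294.88 = 35.77 ft.
P = γΔh/144 = 62.4 × 35.77 / 144 = 15.5 psi.

P ≈ 15.5 psi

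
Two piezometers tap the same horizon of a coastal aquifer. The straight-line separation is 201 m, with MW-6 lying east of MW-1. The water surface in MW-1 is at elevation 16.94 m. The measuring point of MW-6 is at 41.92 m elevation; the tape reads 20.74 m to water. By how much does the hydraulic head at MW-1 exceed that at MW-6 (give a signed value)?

Total head at MW-1: h = 16.94 m (water level in the piezometer is the total head).
Total head at MW-6: h = 41.92 − 20.74 = 21.18 m.
Head difference: h(MW-1) − h(MW-6) = 16.94 − 21.18 = -4.24 m.

Δh ≈ -4.24 m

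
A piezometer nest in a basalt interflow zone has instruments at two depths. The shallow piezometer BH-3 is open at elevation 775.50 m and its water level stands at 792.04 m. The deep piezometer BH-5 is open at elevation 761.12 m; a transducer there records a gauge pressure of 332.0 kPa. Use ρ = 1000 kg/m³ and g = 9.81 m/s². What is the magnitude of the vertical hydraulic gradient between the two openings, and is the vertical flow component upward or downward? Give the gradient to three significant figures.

|i_v| ≈ 0.203; vertical flow is upward

Total head at BH-3: h = 792.04 m (water level in the standpipe).
Pressure head at BH-5: ψ = P/(ρg) = 332.0×1000 / (1000 × 9.81) = 33.84 m.
Total head at BH-5: h = z + ψ = 761.12 + 33.84 = 794.96 m.
Δh = h(BH-3) − h(BH-5) = 792.04 − 794.96 = -2.92 m.
Vertical separation Δz = 775.50 − 761.12 = 14.38 m.
|i_v| = |Δh| / Δz = 2.92 / 14.38 = 0.203.
Head is higher in the deep piezometer, so vertical flow is upward (discharge condition).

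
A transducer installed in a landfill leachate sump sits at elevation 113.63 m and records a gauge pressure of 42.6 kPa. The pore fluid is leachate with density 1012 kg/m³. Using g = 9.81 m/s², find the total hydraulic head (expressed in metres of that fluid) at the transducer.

ψ = P/(ρg) = 42.6×1000 / (1012 × 9.81) = 4.29 m.
h = z + ψ = 113.63 + 4.29 = 117.92 m.

h ≈ 117.92 m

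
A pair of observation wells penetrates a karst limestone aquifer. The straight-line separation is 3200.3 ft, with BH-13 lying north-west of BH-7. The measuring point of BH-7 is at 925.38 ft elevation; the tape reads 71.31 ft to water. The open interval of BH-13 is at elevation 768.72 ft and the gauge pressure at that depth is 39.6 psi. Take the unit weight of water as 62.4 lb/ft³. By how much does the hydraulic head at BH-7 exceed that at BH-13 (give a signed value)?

Δh ≈ -6.03 ft

Total head at BH-7: h = 925.38 − 71.31 = 854.07 ft.
Pressure head at BH-13: ψ = 144·P/γ = 144 × 39.6 / 62.4 = 91.38 ft.
Total head at BH-13: h = z + ψ = 768.72 + 91.38 = 860.10 ft.
Head difference: h(BH-7) − h(BH-13) = 854.07 − 860.10 = -6.03 ft.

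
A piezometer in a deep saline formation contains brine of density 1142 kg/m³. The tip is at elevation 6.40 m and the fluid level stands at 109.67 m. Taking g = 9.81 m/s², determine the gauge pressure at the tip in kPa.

P ≈ 1160 kPa

Pressure head ψ = h − z = 109.67 − 6.40 = 103.27 m.
P = ρgψ = 1142 × 9.81 × 103.27 = 1156936 Pa ≈ 1160 kPa.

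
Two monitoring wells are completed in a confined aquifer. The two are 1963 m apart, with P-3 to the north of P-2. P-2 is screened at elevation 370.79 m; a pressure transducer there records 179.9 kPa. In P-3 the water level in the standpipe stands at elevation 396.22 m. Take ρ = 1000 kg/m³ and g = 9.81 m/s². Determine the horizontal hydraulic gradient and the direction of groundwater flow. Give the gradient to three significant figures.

Pressure head at P-2: ψ = P/(ρg) = 179.9×1000 / (1000 × 9.81) = 18.34 m.
Total head at P-2: h = z + ψ = 370.79 + 18.34 = 389.13 m.
Total head at P-3: h = 396.22 m (water level in the piezometer is the total head).
Head difference: h(P-2) − h(P-3) = 389.13 − 396.22 = -7.09 m.
Hydraulic gradient: i = |Δh| / L = 7.09 / 1963 = 0.00361.
Flow is from higher to lower head: from P-3 toward P-2, i.e. toward the south.

i ≈ 0.00361; groundwater flows toward the south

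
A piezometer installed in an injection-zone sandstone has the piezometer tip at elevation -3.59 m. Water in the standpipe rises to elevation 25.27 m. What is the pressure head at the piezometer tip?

Total head h = 25.27 m (the water-surface elevation in the piezometer).
Pressure head ψ = h − z = 25.27 − (-3.59) = 28.86 m.

ψ ≈ 28.86 m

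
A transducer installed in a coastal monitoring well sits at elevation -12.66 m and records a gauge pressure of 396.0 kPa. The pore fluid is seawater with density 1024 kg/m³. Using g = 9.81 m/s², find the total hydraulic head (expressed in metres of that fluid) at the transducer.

h ≈ 26.76 m

ψ = P/(ρg) = 396.0×1000 / (1024 × 9.81) = 39.42 m.
h = z + ψ = -12.66 + 39.42 = 26.76 m.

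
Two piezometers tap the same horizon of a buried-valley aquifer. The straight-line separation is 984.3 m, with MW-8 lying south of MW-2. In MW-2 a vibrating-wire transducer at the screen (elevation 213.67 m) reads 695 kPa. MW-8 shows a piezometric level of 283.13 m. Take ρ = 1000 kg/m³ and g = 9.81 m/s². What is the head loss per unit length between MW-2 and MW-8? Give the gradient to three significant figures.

i ≈ 0.00141 m/m

Pressure head at MW-2: ψ = P/(ρg) = 695×1000 / (1000 × 9.81) = 70.85 m.
Total head at MW-2: h = z + ψ = 213.67 + 70.85 = 284.52 m.
Total head at MW-8: h = 283.13 m (water level in the piezometer is the total head).
Head difference: h(MW-2) − h(MW-8) = 284.52 − 283.13 = 1.39 m.
Hydraulic gradient: i = |Δh| / L = 1.39 / 984.3 = 0.00141.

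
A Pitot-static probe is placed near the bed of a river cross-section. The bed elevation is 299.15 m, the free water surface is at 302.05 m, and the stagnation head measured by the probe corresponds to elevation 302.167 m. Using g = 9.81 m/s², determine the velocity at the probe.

v ≈ 1.52 m/s

Near the bed, under hydrostatic conditions, the piezometric head (z + ψ) equals the free-surface elevation, 302.05 m.
Velocity head = total − piezometric = 302.167 − 302.05 = 0.117 m.
v = √(2g·h_v) = √(2 × 9.81 × 0.117) = 1.52 m/s.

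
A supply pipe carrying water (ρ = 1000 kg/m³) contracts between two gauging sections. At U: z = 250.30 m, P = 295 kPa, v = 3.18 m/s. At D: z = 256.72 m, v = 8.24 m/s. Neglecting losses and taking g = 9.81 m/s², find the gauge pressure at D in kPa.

Pressure head at U: ψ₁ = P₁/(ρg) = 295×1000 / (1000 × 9.81) = 30.07 m.
Velocity heads: v₁²/2g = 3.18²/19.62 = 0.515 m; v₂²/2g = 8.24²/19.62 = 3.461 m.
Total head H = z₁ + ψ₁ + v₁²/2g = 250.30 + 30.07 + 0.515 = 280.88 m.
ψ₂ = H − z₂ − v₂²/2g = 280.88 − 256.72 − 3.461 = 20.70 m.
P₂ = ρgψ₂ = 1000 × 9.81 × 20.70 ≈ 203 kPa.

P₂ ≈ 203 kPa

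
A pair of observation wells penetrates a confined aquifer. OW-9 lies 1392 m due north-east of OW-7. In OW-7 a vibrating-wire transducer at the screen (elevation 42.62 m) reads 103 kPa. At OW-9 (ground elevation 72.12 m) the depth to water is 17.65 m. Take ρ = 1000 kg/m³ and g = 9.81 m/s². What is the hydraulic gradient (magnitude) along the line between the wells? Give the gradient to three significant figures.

i ≈ 0.000970

Pressure head at OW-7: ψ = P/(ρg) = 103×1000 / (1000 × 9.81) = 10.50 m.
Total head at OW-7: h = z + ψ = 42.62 + 10.50 = 53.12 m.
Total head at OW-9: h = 72.12 − 17.65 = 54.47 m.
Head difference: h(OW-7) − h(OW-9) = 53.12 − 54.47 = -1.35 m.
Hydraulic gradient: i = |Δh| / L = 1.35 / 1392 = 0.000970.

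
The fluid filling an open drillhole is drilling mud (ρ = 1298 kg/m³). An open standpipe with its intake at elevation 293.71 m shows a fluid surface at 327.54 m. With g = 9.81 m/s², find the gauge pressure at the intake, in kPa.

P ≈ 431 kPa

Pressure head ψ = h − z = 327.54 − 293.71 = 33.83 m.
P = ρgψ = 1298 × 9.81 × 33.83 = 430770 Pa ≈ 431 kPa.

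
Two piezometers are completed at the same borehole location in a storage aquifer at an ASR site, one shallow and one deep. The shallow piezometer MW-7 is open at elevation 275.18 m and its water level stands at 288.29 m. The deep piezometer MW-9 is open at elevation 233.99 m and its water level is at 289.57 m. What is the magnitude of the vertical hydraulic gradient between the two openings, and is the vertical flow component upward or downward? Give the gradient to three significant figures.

|i_v| ≈ 0.0311; vertical flow is upward

Total head at MW-7: h = 288.29 m (water level in the standpipe).
Total head at MW-9: h = 289.57 m.
Δh = h(MW-7) − h(MW-9) = 288.29 − 289.57 = -1.28 m.
Vertical separation Δz = 275.18 − 233.99 = 41.19 m.
|i_v| = |Δh| / Δz = 1.28 / 41.19 = 0.0311.
Head is higher in the deep piezometer, so vertical flow is upward (discharge condition).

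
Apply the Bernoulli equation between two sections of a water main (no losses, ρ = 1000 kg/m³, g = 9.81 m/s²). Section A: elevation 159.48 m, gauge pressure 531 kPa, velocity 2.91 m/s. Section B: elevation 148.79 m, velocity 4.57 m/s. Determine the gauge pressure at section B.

Pressure head at A: ψ₁ = P₁/(ρg) = 531×1000 / (1000 × 9.81) = 54.13 m.
Velocity heads: v₁²/2g = 2.91²/19.62 = 0.432 m; v₂²/2g = 4.57²/19.62 = 1.064 m.
Total head H = z₁ + ψ₁ + v₁²/2g = 159.48 + 54.13 + 0.432 = 214.04 m.
ψ₂ = H − z₂ − v₂²/2g = 214.04 − 148.79 − 1.064 = 64.19 m.
P₂ = ρgψ₂ = 1000 × 9.81 × 64.19 ≈ 630 kPa.

P₂ ≈ 630 kPa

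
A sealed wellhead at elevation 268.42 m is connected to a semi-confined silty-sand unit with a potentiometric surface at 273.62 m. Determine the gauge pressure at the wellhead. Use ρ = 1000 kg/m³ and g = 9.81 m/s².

Head above the cap: Δh = 273.62 − 268.42 = 5.20 m.
P = ρgΔh = 1000 × 9.81 × 5.20 = 51012 Pa ≈ 51.0 kPa.

P ≈ 51.0 kPa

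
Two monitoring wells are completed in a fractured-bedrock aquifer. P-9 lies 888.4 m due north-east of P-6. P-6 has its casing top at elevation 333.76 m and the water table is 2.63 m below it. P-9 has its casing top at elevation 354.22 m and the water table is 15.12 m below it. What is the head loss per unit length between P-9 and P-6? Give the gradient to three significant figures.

Total head at P-6: h = 333.76 − 2.63 = 331.13 m.
Total head at P-9: h = 354.22 − 15.12 = 339.10 m.
Head difference: h(P-6) − h(P-9) = 331.13 − 339.10 = -7.97 m.
Hydraulic gradient: i = |Δh| / L = 7.97 / 888.4 = 0.00897.

i ≈ 0.00897 m/m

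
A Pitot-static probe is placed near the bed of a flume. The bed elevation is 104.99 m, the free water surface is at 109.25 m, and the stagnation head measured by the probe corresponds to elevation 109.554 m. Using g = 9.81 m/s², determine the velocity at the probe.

Near the bed, under hydrostatic conditions, the piezometric head (z + ψ) equals the free-surface elevation, 109.25 m.
Velocity head = total − piezometric = 109.554 − 109.25 = 0.304 m.
v = √(2g·h_v) = √(2 × 9.81 × 0.304) = 2.44 m/s.

v ≈ 2.44 m/s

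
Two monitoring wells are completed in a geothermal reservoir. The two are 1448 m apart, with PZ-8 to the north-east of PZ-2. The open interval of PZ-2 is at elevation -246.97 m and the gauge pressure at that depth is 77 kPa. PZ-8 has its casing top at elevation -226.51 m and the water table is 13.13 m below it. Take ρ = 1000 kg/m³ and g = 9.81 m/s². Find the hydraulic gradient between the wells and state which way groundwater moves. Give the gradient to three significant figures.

i ≈ 0.000359; groundwater flows toward the north-east

Pressure head at PZ-2: ψ = P/(ρg) = 77×1000 / (1000 × 9.81) = 7.85 m.
Total head at PZ-2: h = z + ψ = -246.97 + 7.85 = -239.12 m.
Total head at PZ-8: h = -226.51 − 13.13 = -239.64 m.
Head difference: h(PZ-2) − h(PZ-8) = -239.12 − (-239.64) = 0.52 m.
Hydraulic gradient: i = |Δh| / L = 0.52 / 1448 = 0.000359.
Flow is from higher to lower head: from PZ-2 toward PZ-8, i.e. toward the north-east.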